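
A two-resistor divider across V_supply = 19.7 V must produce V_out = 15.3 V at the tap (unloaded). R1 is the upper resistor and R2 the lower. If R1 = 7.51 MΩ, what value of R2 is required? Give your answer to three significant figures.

R2 ≈ 26.1 MΩ

The divider ratio is R2/(R1+R2) = 15.3/19.7 = 0.7766.
Rearranging, R2 = R1·k/(1−k) = 7.51 × 3.477 = 26.11 MΩ.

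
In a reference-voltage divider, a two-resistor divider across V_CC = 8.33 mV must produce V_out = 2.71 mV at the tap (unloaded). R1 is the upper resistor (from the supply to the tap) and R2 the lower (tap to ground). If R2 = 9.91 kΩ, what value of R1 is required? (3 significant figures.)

R1 ≈ 20.6 kΩ

V_out/V_CC = R2/(R1+R2) = 0.3253.
Rearranging, R1 = R2·(1−k)/k = 9.91 × 2.074 = 20.55 kΩ.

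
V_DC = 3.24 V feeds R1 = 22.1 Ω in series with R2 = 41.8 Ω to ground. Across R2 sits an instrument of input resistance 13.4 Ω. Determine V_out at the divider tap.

V_out ≈ 1.02 V

The load sits in parallel with R2, giving an effective lower resistance R2' = R2·R_L/(R2+R_L) = 10.15 Ω.
Now apply the divider: V_out = 3.24 × 0.3147 = 1.020 V.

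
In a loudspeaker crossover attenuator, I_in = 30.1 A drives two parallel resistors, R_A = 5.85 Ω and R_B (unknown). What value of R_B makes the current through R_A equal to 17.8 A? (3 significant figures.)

Two-branch current divider: I_A = I_in · R_B/(R_A + R_B).
17.8/30.1 = R_B/(R_A + R_B) → R_B = R_A · (0.5914)/(1 − 0.5914) = 5.85 × 1.447 = 8.466 Ω.

R_B ≈ 8.47 Ω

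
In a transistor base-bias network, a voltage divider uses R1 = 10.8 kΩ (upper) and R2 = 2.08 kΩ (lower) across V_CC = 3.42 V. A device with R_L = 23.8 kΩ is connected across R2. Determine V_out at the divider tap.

R2 ‖ R_L = (2.08 × 23.8)/(2.08 + 23.8) = 1.913 kΩ.
Now apply the divider: V_out = 3.42 × 0.1505 = 0.5146 V.
(Unloaded it would be 0.552 V; the load pulls it down.)

V_out ≈ 0.515 V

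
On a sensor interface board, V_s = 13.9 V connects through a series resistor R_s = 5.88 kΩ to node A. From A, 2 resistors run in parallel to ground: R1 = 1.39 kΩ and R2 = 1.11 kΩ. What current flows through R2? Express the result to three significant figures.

I ≈ 1.19 mA

Equivalent of the parallel group: R_p = 0.6172 kΩ.
Node voltage V_A = V_s · R_p/(R_s + R_p) = 13.9 × 0.09499 = 1.320 V.
I(R2) = V_A / R2 = 1.320/1.11 = 1.190 mA.
(Equivalently: I_total = 2.139 mA, then current-divider fraction G_k/ΣG = 0.5560.)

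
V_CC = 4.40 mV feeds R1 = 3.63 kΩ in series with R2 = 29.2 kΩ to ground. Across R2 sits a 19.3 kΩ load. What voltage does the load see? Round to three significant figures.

First combine the lower leg with the load: R2 ‖ R_L = 11.62 kΩ.
Then V_out = V_CC · R2'/(R1 + R2') = 4.40 × 11.62/15.25 = 3.353 mV.
(Unloaded it would be 3.91 mV; the load pulls it down.)

V_out ≈ 3.35 mV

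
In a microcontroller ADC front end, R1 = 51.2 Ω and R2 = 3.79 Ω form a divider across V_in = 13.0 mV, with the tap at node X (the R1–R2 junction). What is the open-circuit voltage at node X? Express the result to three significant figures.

V_th ≈ 0.896 mV

With X open, the divider is unloaded: V_th = 13.0 × 3.79/54.99 = 0.8960 mV.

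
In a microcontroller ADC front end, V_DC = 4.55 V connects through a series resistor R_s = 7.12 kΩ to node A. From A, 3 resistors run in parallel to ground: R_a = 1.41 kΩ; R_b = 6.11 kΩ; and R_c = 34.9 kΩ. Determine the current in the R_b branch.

I ≈ 0.100 mA

Parallel bank: R_p = 1/(1/1.41 + 1/6.11 + 1/34.9) = 1.109 kΩ.
V_A = 4.55 × 1.109/8.229 = 0.6133 V.
Branch current I = V_A/R_b = 0.6133/6.11 = 0.1004 mA.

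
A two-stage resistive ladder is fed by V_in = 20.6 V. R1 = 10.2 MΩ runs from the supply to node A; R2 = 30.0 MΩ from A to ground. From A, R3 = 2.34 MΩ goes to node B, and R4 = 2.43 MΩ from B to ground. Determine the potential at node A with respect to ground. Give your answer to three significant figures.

V_A ≈ 5.92 V

The second stage (R3 + R4 = 4.770 MΩ) loads node A in parallel with R2.
R2 ‖ (R3+R4) = 4.116 MΩ.
V_A = 20.6 × 4.116/(10.2 + 4.116) = 5.922 V.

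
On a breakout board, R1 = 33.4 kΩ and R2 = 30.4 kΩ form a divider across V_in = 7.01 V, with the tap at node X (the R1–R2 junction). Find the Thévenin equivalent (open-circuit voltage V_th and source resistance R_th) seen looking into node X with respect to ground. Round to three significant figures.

With X open, the divider is unloaded: V_th = 7.01 × 30.4/63.80 = 3.340 V.
Zeroing V_in shorts the top of R1 to ground, so R_th = R1 ‖ R2 = 15.91 kΩ.

V_th ≈ 3.34 V, R_th ≈ 15.9 kΩ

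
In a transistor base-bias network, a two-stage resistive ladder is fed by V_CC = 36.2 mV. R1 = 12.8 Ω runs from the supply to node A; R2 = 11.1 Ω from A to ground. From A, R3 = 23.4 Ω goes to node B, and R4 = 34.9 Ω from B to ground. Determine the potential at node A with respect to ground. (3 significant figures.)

The second stage (R3 + R4 = 58.30 Ω) loads node A in parallel with R2.
Effective lower resistance at A: R2 ‖ 58.30 = 9.325 Ω.
V_A = 36.2 × 9.325/(12.8 + 9.325) = 15.26 mV.

V_A ≈ 15.3 mV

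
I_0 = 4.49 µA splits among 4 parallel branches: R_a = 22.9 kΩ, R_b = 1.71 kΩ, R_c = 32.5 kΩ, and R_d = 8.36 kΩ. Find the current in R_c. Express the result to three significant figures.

I ≈ 0.177 µA

Conductances: ΣG = 1/22.9 + 1/1.71 + 1/32.5 + 1/8.36 = 0.7788 (1/kΩ).
R_c takes the fraction G_k/ΣG = 0.03077/0.7788 = 0.03951, so I = 4.49 × 0.03951 = 0.1774 µA.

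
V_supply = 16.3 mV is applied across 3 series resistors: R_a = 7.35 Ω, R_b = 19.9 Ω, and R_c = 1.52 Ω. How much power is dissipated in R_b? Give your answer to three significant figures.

P ≈ 6.39 µW

The common current is I = 16.3/28.77 = 0.5666 mA.
P(R_b) = I²·R_b = (0.5666)² × 19.9 = 6.388 µW.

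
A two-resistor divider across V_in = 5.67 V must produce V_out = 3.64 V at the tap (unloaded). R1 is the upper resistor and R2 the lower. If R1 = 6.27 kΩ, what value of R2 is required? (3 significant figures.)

The divider ratio is R2/(R1+R2) = 3.64/5.67 = 0.6420.
Rearranging, R2 = R1·k/(1−k) = 6.27 × 1.793 = 11.24 kΩ.

R2 ≈ 11.2 kΩ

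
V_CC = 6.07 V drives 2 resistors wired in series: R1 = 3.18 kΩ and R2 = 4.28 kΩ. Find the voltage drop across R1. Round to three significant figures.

V ≈ 2.59 V

Total series resistance ΣR = 3.18 + 4.28 = 7.460 kΩ.
By the voltage-divider rule, V = 6.07 × 3.180/7.460 = 2.587 V.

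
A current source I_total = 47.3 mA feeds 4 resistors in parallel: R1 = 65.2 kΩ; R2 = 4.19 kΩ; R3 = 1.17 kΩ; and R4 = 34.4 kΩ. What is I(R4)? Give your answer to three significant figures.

I ≈ 1.21 mA

ΣG = 1/65.2 + 1/4.19 + 1/1.17 + 1/34.4 = 1.138.
By the current-divider rule, I = I_total · G_k/ΣG = 47.3 × 0.02555 = 1.209 mA.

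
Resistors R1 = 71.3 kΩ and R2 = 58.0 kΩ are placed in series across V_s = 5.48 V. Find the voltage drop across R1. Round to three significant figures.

V ≈ 3.02 V

ΣR = 71.3 + 58.0 = 129.3 kΩ.
V = V_s · R/ΣR = 5.48 × 0.5514 = 3.022 V.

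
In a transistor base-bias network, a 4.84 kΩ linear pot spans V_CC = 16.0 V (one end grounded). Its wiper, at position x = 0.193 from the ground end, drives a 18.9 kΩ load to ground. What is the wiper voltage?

V_out ≈ 2.97 V

Lower segment x·R_p = 0.9341 kΩ; upper segment (1−x)·R_p = 3.906 kΩ.
Lower segment in parallel with the load: 0.9341 ‖ 18.9 = 0.8901 kΩ.
Loaded-divider output: V_out = 16.0 × 0.1856 = 2.970 V.
(Unloaded: V_out = x·V_CC = 3.09 V.)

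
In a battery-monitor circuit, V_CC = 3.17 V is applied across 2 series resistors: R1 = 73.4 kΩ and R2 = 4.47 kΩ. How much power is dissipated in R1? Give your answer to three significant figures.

ΣR = 77.87 kΩ → I = 3.17/77.87 = 0.04071 mA.
P(R1) = I²·R1 = (0.04071)² × 73.4 = 0.1216 mW.

P ≈ 0.122 mW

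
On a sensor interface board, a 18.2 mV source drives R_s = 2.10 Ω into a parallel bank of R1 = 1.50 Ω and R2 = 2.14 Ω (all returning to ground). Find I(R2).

Equivalent of the parallel group: R_p = 0.8819 Ω.
Node voltage V_A = V_in · R_p/(R_s + R_p) = 18.2 × 0.2957 = 5.383 mV.
Branch current I = V_A/R2 = 5.383/2.14 = 2.515 mA.
(Check via current divider: I_total = 6.104 mA; share G_k/ΣG = 0.4121 → same result.)

I ≈ 2.52 mA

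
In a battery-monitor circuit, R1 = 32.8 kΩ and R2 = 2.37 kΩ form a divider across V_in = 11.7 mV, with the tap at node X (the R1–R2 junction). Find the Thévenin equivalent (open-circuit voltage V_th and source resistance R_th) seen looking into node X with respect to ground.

V_th ≈ 0.788 mV, R_th ≈ 2.21 kΩ

V_th is the unloaded tap voltage: V_in · R2/(R1+R2) = 11.7 × 0.06739 = 0.7884 mV.
With V_in suppressed (replaced by a short), R_th = R1 ‖ R2 = (32.80 × 2.37)/(32.80 + 2.37) = 2.210 kΩ.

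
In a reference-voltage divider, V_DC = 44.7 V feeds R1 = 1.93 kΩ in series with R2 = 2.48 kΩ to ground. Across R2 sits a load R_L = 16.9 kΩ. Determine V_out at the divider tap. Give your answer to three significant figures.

R2 ‖ R_L = (2.48 × 16.9)/(2.48 + 16.9) = 2.163 kΩ.
Then V_out = V_DC · R2'/(R1 + R2') = 44.7 × 2.163/4.093 = 23.62 V.

V_out ≈ 23.6 V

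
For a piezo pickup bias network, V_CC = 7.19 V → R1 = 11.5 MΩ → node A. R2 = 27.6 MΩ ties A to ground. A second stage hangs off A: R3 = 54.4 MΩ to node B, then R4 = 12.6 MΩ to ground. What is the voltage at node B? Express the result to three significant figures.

V_B ≈ 0.851 V

The second stage (R3 + R4 = 67.00 MΩ) loads node A in parallel with R2.
Effective lower resistance at A: R2 ‖ 67.00 = 19.55 MΩ.
First divider: V_A = V_CC · 19.55/(11.5 + 19.55) = 4.527 V.
Then the unloaded second divider: V_B = V_A × R4/(R3+R4) = 4.527 × 0.1881 = 0.8513 V.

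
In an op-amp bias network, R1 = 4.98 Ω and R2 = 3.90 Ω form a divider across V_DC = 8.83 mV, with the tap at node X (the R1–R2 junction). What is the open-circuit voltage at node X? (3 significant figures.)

V_th ≈ 3.88 mV

V_th is the unloaded tap voltage: V_DC · R2/(R1+R2) = 8.83 × 0.4392 = 3.878 mV.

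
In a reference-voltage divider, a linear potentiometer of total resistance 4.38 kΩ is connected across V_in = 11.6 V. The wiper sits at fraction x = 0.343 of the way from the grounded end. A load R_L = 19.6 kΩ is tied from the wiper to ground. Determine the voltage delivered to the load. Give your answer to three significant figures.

Lower segment x·R_p = 1.502 kΩ; upper segment (1−x)·R_p = 2.878 kΩ.
Lower segment in parallel with the load: 1.502 ‖ 19.6 = 1.395 kΩ.
V_out = 11.6 × 1.395/(2.878 + 1.395) = 3.788 V.

V_out ≈ 3.79 V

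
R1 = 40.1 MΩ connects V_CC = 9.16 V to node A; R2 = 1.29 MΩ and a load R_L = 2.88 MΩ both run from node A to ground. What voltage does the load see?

R2 ‖ R_L = (1.29 × 2.88)/(1.29 + 2.88) = 0.8909 MΩ.
Now apply the divider: V_out = 9.16 × 0.02173 = 0.1991 V.

V_out ≈ 0.199 V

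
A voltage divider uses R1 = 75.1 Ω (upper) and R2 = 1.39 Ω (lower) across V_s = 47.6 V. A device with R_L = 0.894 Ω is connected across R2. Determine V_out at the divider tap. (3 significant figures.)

V_out ≈ 0.342 V

R2 ‖ R_L = (1.39 × 0.894)/(1.39 + 0.894) = 0.5441 Ω.
Now apply the divider: V_out = 47.6 × 0.007193 = 0.3424 V.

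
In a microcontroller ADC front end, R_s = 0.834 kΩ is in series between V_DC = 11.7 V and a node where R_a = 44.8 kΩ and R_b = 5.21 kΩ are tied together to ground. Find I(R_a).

Combine the parallel branches: R_p = (1/44.8 + 1/5.21)⁻¹ = 4.667 kΩ.
V_A by voltage divider: V_A = 11.7 × 4.667/(0.834 + 4.667) = 9.926 V.
Branch current I = V_A/R_a = 9.926/44.8 = 0.2216 mA.

I ≈ 0.222 mA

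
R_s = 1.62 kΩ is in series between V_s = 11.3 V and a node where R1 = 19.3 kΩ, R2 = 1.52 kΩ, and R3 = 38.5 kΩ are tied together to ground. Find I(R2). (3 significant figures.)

I ≈ 3.39 mA

Equivalent of the parallel group: R_p = 1.359 kΩ.
V_A by voltage divider: V_A = 11.3 × 1.359/(1.62 + 1.359) = 5.156 V.
Branch current I = V_A/R2 = 5.156/1.52 = 3.392 mA.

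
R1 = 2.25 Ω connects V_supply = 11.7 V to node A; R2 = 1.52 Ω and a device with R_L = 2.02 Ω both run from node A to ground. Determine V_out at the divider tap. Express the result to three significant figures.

First combine the lower leg with the load: R2 ‖ R_L = 0.8673 Ω.
Then V_out = V_supply · R2'/(R1 + R2') = 11.7 × 0.8673/3.117 = 3.255 V.

V_out ≈ 3.26 V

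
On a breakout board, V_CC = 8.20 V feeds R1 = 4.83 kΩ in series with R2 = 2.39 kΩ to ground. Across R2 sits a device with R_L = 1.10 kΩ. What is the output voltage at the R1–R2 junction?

V_out ≈ 1.11 V

First combine the lower leg with the load: R2 ‖ R_L = 0.7533 kΩ.
Voltage divider with the loaded lower leg: V_out = 8.20 × 0.7533/(4.83 + 0.7533) = 8.20 × 0.1349 = 1.106 V.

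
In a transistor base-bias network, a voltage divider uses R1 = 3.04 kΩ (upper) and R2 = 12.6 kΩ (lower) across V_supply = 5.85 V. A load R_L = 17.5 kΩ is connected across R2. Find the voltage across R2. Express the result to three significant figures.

The load sits in parallel with R2, giving an effective lower resistance R2' = R2·R_L/(R2+R_L) = 7.326 kΩ.
Now apply the divider: V_out = 5.85 × 0.7067 = 4.134 V.
(Unloaded it would be 4.71 V; the load pulls it down.)

V_out ≈ 4.13 V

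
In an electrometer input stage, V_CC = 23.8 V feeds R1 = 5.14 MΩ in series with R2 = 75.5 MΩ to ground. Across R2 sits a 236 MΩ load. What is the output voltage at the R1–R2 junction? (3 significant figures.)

V_out ≈ 21.8 V

The load sits in parallel with R2, giving an effective lower resistance R2' = R2·R_L/(R2+R_L) = 57.20 MΩ.
Then V_out = V_CC · R2'/(R1 + R2') = 23.8 × 57.20/62.34 = 21.84 V.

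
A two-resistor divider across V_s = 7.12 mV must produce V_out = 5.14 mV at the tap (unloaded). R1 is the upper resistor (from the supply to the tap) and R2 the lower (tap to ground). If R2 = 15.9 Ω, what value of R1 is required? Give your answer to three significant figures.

R1 ≈ 6.12 Ω

V_out/V_s = R2/(R1+R2) = 0.7219.
R1 = R2·(1/k − 1) = 15.9 × 0.3852 = 6.125 Ω.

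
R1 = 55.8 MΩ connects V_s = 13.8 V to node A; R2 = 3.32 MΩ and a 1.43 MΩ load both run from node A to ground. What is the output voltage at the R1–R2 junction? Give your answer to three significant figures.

V_out ≈ 0.243 V

R2 ‖ R_L = (3.32 × 1.43)/(3.32 + 1.43) = 0.9995 MΩ.
Now apply the divider: V_out = 13.8 × 0.01760 = 0.2428 V.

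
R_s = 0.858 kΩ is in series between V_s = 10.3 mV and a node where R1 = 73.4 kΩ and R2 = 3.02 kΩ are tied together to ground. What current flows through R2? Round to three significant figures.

Equivalent of the parallel group: R_p = 2.901 kΩ.
Node voltage V_A = V_s · R_p/(R_s + R_p) = 10.3 × 0.7717 = 7.949 mV.
Branch current I = V_A/R2 = 7.949/3.02 = 2.632 µA.

I ≈ 2.63 µA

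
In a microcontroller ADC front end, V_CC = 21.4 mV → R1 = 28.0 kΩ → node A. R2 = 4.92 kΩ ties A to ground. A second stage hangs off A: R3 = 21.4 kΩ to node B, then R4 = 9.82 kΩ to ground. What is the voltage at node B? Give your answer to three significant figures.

Node A sees R2 in parallel with the series input of stage 2, R3 + R4 = 31.22 kΩ.
Effective lower resistance at A: R2 ‖ 31.22 = 4.250 kΩ.
So V_A = 21.4 × 0.1318 = 2.820 mV.
V_B = V_A × 0.3145 = 0.8871 mV.

V_B ≈ 0.887 mV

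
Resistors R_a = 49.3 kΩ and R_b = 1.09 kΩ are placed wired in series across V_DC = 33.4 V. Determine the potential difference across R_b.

Total series resistance ΣR = 49.3 + 1.09 = 50.39 kΩ.
Voltage divider: V = V_DC · (1.090 / 50.39) = 33.4 × 0.02163 = 0.7225 V.

V ≈ 0.722 V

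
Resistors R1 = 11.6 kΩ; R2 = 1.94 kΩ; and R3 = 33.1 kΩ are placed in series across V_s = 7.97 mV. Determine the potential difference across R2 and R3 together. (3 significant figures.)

V ≈ 5.99 mV

ΣR = 11.6 + 1.94 + 33.1 = 46.64 kΩ.
R_{R2..R3} = 1.94 + 33.1 = 35.04 kΩ.
By the voltage-divider rule, V = 7.97 × 35.04/46.64 = 5.988 mV.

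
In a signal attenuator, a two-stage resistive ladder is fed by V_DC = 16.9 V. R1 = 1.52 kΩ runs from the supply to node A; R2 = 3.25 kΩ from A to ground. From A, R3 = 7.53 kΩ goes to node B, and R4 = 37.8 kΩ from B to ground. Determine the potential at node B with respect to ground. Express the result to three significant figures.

V_B ≈ 9.39 V

Looking into the second stage from A: R3 + R4 = 45.33 kΩ appears in parallel with R2.
Effective lower resistance at A: R2 ‖ 45.33 = 3.033 kΩ.
So V_A = 16.9 × 0.6661 = 11.26 V.
Then the unloaded second divider: V_B = V_A × R4/(R3+R4) = 11.26 × 0.8339 = 9.387 V.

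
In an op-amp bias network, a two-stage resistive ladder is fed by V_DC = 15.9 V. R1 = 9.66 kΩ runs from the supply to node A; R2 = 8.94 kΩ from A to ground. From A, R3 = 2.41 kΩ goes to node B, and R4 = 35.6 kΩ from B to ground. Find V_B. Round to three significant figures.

V_B ≈ 6.38 V

The second stage (R3 + R4 = 38.01 kΩ) loads node A in parallel with R2.
Effective lower resistance at A: R2 ‖ 38.01 = 7.238 kΩ.
So V_A = 15.9 × 0.4283 = 6.810 V.
Then the unloaded second divider: V_B = V_A × R4/(R3+R4) = 6.810 × 0.9366 = 6.379 V.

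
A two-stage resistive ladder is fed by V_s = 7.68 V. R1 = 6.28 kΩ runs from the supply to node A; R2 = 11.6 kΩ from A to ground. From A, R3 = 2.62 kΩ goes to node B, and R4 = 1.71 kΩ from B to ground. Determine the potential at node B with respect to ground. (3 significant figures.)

Node A sees R2 in parallel with the series input of stage 2, R3 + R4 = 4.330 kΩ.
R2 ‖ (R3+R4) = 3.153 kΩ.
V_A = 7.68 × 3.153/(6.28 + 3.153) = 2.567 V.
V_B = V_A × 0.3949 = 1.014 V.

V_B ≈ 1.01 V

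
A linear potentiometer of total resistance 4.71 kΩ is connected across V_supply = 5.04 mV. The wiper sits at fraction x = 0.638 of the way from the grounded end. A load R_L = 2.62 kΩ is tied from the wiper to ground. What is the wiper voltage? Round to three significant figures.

The pot divides into 1.705 kΩ above the wiper and 3.005 kΩ below.
(x·R_p) ‖ R_L = 1.400 kΩ.
V_out = 5.04 × 1.400/(1.705 + 1.400) = 2.272 mV.
(Unloaded: V_out = x·V_supply = 3.22 mV.)

V_out ≈ 2.27 mV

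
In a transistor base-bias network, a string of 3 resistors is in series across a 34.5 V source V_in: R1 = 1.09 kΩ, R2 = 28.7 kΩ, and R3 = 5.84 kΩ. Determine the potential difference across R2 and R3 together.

Series total: ΣR = 1.09 + 28.7 + 5.84 = 35.63 kΩ.
R_{R2..R3} = 28.7 + 5.84 = 34.54 kΩ.
V = V_in · R/ΣR = 34.5 × 0.9694 = 33.44 V.

V ≈ 33.4 V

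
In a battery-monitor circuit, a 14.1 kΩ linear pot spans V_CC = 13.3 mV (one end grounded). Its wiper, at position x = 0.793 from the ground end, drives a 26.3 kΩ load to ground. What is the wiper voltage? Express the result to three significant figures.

Split the track: R_lower = x·R_p = 11.18 kΩ, R_upper = (1−x)·R_p = 2.919 kΩ.
(x·R_p) ‖ R_L = 7.846 kΩ.
V_out = 13.3 × 7.846/(2.919 + 7.846) = 9.694 mV.
(Unloaded: V_out = x·V_CC = 10.5 mV.)

V_out ≈ 9.69 mV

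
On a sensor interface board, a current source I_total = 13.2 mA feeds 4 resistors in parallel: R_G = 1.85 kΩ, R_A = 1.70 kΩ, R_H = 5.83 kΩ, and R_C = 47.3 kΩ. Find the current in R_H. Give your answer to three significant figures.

ΣG = 1/1.85 + 1/1.70 + 1/5.83 + 1/47.3 = 1.321.
R_H takes the fraction G_k/ΣG = 0.1715/1.321 = 0.1298, so I = 13.2 × 0.1298 = 1.713 mA.

I ≈ 1.71 mA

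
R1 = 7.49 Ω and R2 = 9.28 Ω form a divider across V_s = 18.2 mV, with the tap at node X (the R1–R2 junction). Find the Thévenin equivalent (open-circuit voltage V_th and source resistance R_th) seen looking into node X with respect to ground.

V_th ≈ 10.1 mV, R_th ≈ 4.14 Ω

With X open, the divider is unloaded: V_th = 18.2 × 9.28/16.77 = 10.07 mV.
Zeroing V_s shorts the top of R1 to ground, so R_th = R1 ‖ R2 = 4.145 Ω.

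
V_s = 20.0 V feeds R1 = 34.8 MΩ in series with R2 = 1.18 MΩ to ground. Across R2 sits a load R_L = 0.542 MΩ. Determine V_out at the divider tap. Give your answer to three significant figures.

First combine the lower leg with the load: R2 ‖ R_L = 0.3714 MΩ.
Then V_out = V_s · R2'/(R1 + R2') = 20.0 × 0.3714/35.17 = 0.2112 V.
(Unloaded it would be 0.656 V; the load pulls it down.)

V_out ≈ 0.211 V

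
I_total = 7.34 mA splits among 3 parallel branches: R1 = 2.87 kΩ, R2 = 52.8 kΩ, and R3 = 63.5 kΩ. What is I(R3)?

Total conductance ΣG = 1/2.87 + 1/52.8 + 1/63.5 = 0.3831 (units of 1/kΩ).
R3 takes the fraction G_k/ΣG = 0.01575/0.3831 = 0.04110, so I = 7.34 × 0.04110 = 0.3017 mA.

I ≈ 0.302 mA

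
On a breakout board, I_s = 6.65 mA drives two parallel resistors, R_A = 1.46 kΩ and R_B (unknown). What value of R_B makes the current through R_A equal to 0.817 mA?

R_B ≈ 0.204 kΩ

Two-branch current divider: I_A = I_s · R_B/(R_A + R_B).
With f = 0.1229, R_B = R_A · f/(1−f) = 1.46 × 0.1401 = 0.2045 kΩ.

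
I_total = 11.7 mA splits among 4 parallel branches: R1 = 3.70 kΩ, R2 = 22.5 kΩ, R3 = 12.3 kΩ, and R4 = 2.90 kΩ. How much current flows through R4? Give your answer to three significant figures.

I ≈ 5.45 mA

Total conductance ΣG = 1/3.70 + 1/22.5 + 1/12.3 + 1/2.90 = 0.7408 (units of 1/kΩ).
Current divider: I(R4) = I_total · G_k/ΣG = 11.7 × (0.3448/0.7408) = 11.7 × 0.4655 = 5.446 mA.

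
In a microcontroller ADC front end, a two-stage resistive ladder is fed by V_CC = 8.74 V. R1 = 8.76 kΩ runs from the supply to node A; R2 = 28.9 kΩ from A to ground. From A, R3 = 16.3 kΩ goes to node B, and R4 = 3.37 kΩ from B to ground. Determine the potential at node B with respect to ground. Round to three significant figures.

V_B ≈ 0.856 V

Node A sees R2 in parallel with the series input of stage 2, R3 + R4 = 19.67 kΩ.
Effective lower resistance at A: R2 ‖ 19.67 = 11.70 kΩ.
First divider: V_A = V_CC · 11.70/(8.76 + 11.70) = 4.999 V.
V_B = V_A × 0.1713 = 0.8564 V.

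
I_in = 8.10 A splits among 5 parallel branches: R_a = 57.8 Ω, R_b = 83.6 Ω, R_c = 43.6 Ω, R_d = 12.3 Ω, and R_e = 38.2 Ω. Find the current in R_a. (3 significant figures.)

I ≈ 0.878 A

Total conductance ΣG = 1/57.8 + 1/83.6 + 1/43.6 + 1/12.3 + 1/38.2 = 0.1597 (units of 1/Ω).
R_a takes the fraction G_k/ΣG = 0.01730/0.1597 = 0.1083, so I = 8.10 × 0.1083 = 0.8776 A.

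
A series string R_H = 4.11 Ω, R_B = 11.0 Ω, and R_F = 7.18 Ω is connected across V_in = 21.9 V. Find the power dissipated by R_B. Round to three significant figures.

P ≈ 10.6 W

The common current is I = 21.9/22.29 = 0.9825 A.
V(R_B) = I·R = 10.81 V; P = V·I = 10.81 × 0.9825 = 10.62 W.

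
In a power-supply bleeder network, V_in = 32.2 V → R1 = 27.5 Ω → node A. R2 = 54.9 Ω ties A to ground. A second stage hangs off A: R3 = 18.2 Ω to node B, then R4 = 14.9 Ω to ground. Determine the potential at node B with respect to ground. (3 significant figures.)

V_B ≈ 6.22 V

The second stage (R3 + R4 = 33.10 Ω) loads node A in parallel with R2.
Effective lower resistance at A: R2 ‖ 33.10 = 20.65 Ω.
First divider: V_A = V_in · 20.65/(27.5 + 20.65) = 13.81 V.
Then the unloaded second divider: V_B = V_A × R4/(R3+R4) = 13.81 × 0.4502 = 6.216 V.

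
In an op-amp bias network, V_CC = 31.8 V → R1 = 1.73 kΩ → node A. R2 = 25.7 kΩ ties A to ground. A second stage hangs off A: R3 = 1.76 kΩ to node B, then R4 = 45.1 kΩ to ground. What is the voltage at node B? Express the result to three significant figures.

V_B ≈ 27.7 V

The second stage (R3 + R4 = 46.86 kΩ) loads node A in parallel with R2.
Effective lower resistance at A: R2 ‖ 46.86 = 16.60 kΩ.
First divider: V_A = V_CC · 16.60/(1.73 + 16.60) = 28.80 V.
Then the unloaded second divider: V_B = V_A × R4/(R3+R4) = 28.80 × 0.9624 = 27.72 V.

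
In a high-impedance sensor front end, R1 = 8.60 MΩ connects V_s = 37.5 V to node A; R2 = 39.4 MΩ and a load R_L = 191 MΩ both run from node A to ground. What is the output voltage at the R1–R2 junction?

The load sits in parallel with R2, giving an effective lower resistance R2' = R2·R_L/(R2+R_L) = 32.66 MΩ.
Now apply the divider: V_out = 37.5 × 0.7916 = 29.68 V.

V_out ≈ 29.7 V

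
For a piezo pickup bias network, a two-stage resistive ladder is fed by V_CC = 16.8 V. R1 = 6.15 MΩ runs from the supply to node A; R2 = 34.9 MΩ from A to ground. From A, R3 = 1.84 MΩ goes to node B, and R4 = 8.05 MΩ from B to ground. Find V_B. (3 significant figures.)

Looking into the second stage from A: R3 + R4 = 9.890 MΩ appears in parallel with R2.
Effective lower resistance at A: R2 ‖ 9.890 = 7.706 MΩ.
First divider: V_A = V_CC · 7.706/(6.15 + 7.706) = 9.343 V.
Stage 2 is unloaded, so V_B = V_A · R4/(R3+R4) = 9.343 × 8.05/9.890 = 7.605 V.

V_B ≈ 7.61 V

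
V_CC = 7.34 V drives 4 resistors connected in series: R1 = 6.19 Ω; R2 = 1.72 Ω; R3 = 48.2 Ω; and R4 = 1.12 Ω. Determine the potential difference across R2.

Total series resistance ΣR = 6.19 + 1.72 + 48.2 + 1.12 = 57.23 Ω.
V = V_CC · R/ΣR = 7.34 × 0.03005 = 0.2206 V.

V ≈ 0.221 V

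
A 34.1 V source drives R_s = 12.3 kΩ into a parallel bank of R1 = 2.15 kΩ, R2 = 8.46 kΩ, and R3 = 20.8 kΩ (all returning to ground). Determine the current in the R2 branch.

Parallel bank: R_p = 1/(1/2.15 + 1/8.46 + 1/20.8) = 1.584 kΩ.
Node voltage V_A = V_CC · R_p/(R_s + R_p) = 34.1 × 0.1141 = 3.890 V.
Branch current I = V_A/R2 = 3.890/8.46 = 0.4598 mA.

I ≈ 0.460 mA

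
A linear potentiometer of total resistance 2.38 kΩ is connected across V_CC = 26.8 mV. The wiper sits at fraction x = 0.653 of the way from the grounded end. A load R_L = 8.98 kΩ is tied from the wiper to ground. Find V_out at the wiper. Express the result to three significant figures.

V_out ≈ 16.5 mV

Lower segment x·R_p = 1.554 kΩ; upper segment (1−x)·R_p = 0.8259 kΩ.
R_L loads the lower segment: effective lower R = 1.325 kΩ.
V_out = 26.8 × 1.325/(0.8259 + 1.325) = 16.51 mV.
(Unloaded: V_out = x·V_CC = 17.5 mV.)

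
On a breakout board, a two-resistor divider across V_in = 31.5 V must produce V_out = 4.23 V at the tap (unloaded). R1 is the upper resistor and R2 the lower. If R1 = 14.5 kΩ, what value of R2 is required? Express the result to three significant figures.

V_out/V_in = R2/(R1+R2) = 0.1343.
Rearranging, R2 = R1·k/(1−k) = 14.5 × 0.1551 = 2.249 kΩ.

R2 ≈ 2.25 kΩ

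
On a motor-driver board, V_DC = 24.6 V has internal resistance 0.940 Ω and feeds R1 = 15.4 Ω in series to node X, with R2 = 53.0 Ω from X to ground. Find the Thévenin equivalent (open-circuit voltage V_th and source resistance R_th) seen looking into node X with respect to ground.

R1' = 0.940 + 15.4 = 16.34 Ω (source resistance + R1).
With X open, the divider is unloaded: V_th = 24.6 × 53.0/69.34 = 18.80 V.
Zeroing V_DC shorts the top of R1' to ground, so R_th = R1' ‖ R2 = 12.49 Ω.

V_th ≈ 18.8 V, R_th ≈ 12.5 Ω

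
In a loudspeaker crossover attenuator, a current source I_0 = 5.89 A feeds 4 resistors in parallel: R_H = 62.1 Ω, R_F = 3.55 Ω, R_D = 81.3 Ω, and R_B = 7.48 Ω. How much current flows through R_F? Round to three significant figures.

ΣG = 1/62.1 + 1/3.55 + 1/81.3 + 1/7.48 = 0.4438.
By the current-divider rule, I = I_0 · G_k/ΣG = 5.89 × 0.6347 = 3.739 A.

I ≈ 3.74 A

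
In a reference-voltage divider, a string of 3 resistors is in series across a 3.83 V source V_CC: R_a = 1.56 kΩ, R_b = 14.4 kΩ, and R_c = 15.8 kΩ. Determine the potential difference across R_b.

Total series resistance ΣR = 1.56 + 14.4 + 15.8 = 31.76 kΩ.
V = V_CC · R/ΣR = 3.83 × 0.4534 = 1.737 V.

V ≈ 1.74 V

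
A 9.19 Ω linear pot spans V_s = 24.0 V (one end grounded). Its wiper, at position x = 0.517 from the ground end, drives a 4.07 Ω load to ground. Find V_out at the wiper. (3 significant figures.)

Split the track: R_lower = x·R_p = 4.751 Ω, R_upper = (1−x)·R_p = 4.439 Ω.
Lower segment in parallel with the load: 4.751 ‖ 4.07 = 2.192 Ω.
V_out = 24.0 × 2.192/(4.439 + 2.192) = 7.934 V.

V_out ≈ 7.93 V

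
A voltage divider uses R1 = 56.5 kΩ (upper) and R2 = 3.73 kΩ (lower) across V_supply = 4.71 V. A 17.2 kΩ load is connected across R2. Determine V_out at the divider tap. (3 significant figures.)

First combine the lower leg with the load: R2 ‖ R_L = 3.065 kΩ.
Voltage divider with the loaded lower leg: V_out = 4.71 × 3.065/(56.5 + 3.065) = 4.71 × 0.05146 = 0.2424 V.
(Unloaded it would be 0.292 V; the load pulls it down.)

V_out ≈ 0.242 V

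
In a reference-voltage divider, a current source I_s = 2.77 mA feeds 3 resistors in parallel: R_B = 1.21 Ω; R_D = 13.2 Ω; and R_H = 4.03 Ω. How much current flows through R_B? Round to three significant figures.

Conductances: ΣG = 1/1.21 + 1/13.2 + 1/4.03 = 1.150 (1/Ω).
By the current-divider rule, I = I_s · G_k/ΣG = 2.77 × 0.7184 = 1.990 mA.

I ≈ 1.99 mA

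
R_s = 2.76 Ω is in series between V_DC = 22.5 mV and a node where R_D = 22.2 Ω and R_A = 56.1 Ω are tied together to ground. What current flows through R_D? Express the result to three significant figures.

Equivalent of the parallel group: R_p = 15.91 Ω.
V_A by voltage divider: V_A = 22.5 × 15.91/(2.76 + 15.91) = 19.17 mV.
Branch current I = V_A/R_D = 19.17/22.2 = 0.8637 mA.
(Equivalently: I_total = 1.205 mA, then current-divider fraction G_k/ΣG = 0.7165.)

I ≈ 0.864 mA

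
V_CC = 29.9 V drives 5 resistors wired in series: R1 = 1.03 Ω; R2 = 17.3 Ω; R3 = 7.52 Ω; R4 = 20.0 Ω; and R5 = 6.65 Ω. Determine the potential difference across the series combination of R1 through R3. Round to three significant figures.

Series total: ΣR = 1.03 + 17.3 + 7.52 + 20.0 + 6.65 = 52.50 Ω.
R_{R1..R3} = 1.03 + 17.3 + 7.52 = 25.85 Ω.
Voltage divider: V = V_CC · (25.85 / 52.50) = 29.9 × 0.4924 = 14.72 V.

V ≈ 14.7 V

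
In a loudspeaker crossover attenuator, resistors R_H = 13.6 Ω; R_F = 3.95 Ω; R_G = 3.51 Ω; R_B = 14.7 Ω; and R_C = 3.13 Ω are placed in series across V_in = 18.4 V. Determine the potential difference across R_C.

V ≈ 1.48 V

Series total: ΣR = 13.6 + 3.95 + 3.51 + 14.7 + 3.13 = 38.89 Ω.
By the voltage-divider rule, V = 18.4 × 3.130/38.89 = 1.481 V.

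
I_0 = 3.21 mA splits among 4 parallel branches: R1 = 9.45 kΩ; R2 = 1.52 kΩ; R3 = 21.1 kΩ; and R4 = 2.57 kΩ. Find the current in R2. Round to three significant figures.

I ≈ 1.76 mA

ΣG = 1/9.45 + 1/1.52 + 1/21.1 + 1/2.57 = 1.200.
By the current-divider rule, I = I_0 · G_k/ΣG = 3.21 × 0.5481 = 1.760 mA.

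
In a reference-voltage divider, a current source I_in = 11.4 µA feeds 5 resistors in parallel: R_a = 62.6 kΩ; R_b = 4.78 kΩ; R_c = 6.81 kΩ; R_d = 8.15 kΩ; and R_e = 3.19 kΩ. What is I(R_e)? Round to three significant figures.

I ≈ 4.42 µA

Total conductance ΣG = 1/62.6 + 1/4.78 + 1/6.81 + 1/8.15 + 1/3.19 = 0.8082 (units of 1/kΩ).
R_e takes the fraction G_k/ΣG = 0.3135/0.8082 = 0.3879, so I = 11.4 × 0.3879 = 4.422 µA.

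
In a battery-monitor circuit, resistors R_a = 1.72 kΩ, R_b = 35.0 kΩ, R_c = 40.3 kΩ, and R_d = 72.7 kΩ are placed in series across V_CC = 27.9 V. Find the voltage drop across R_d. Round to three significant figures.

V ≈ 13.5 V

Total series resistance ΣR = 1.72 + 35.0 + 40.3 + 72.7 = 149.7 kΩ.
Voltage divider: V = V_CC · (72.70 / 149.7) = 27.9 × 0.4856 = 13.55 V.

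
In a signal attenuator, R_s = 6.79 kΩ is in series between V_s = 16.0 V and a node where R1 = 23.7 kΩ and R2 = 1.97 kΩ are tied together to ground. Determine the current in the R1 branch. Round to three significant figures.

Combine the parallel branches: R_p = (1/23.7 + 1/1.97)⁻¹ = 1.819 kΩ.
Node voltage V_A = V_s · R_p/(R_s + R_p) = 16.0 × 0.2113 = 3.380 V.
I(R1) = V_A / R1 = 3.380/23.7 = 0.1426 mA.
(Check via current divider: I_total = 1.859 mA; share G_k/ΣG = 0.07674 → same result.)

I ≈ 0.143 mA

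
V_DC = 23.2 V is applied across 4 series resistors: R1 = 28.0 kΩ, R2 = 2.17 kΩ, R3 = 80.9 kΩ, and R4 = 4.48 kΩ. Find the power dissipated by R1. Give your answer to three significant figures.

P ≈ 1.13 mW

Series current I = V_DC/ΣR = 23.2/115.6 = 0.2008 mA.
V(R1) = I·R = 5.622 V; P = V·I = 5.622 × 0.2008 = 1.129 mW.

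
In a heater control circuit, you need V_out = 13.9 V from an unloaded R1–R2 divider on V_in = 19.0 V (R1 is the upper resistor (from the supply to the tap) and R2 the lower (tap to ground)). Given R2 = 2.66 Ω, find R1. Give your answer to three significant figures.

The divider ratio is R2/(R1+R2) = 13.9/19.0 = 0.7316.
R1 = R2·(1/k − 1) = 2.66 × 0.3669 = 0.9760 Ω.

R1 ≈ 0.976 Ω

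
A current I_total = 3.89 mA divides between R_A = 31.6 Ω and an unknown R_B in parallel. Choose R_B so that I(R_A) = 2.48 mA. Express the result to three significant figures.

R_B ≈ 55.6 Ω

The fraction through R_A equals R_B/(R_A+R_B).
2.48/3.89 = R_B/(R_A + R_B) → R_B = R_A · (0.6375)/(1 − 0.6375) = 31.6 × 1.759 = 55.58 Ω.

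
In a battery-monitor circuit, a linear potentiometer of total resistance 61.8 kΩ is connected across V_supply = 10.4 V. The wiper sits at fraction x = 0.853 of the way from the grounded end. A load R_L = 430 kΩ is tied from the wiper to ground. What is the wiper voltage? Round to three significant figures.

V_out ≈ 8.71 V

The pot divides into 9.085 kΩ above the wiper and 52.72 kΩ below.
(x·R_p) ‖ R_L = 46.96 kΩ.
Loaded-divider output: V_out = 10.4 × 0.8379 = 8.714 V.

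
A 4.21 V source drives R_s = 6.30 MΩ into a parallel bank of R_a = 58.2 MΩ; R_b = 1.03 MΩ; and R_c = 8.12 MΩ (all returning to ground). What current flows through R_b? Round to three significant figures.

I ≈ 0.511 µA

Combine the parallel branches: R_p = (1/58.2 + 1/1.03 + 1/8.12)⁻¹ = 0.8999 MΩ.
V_A = 4.21 × 0.8999/7.200 = 0.5262 V.
Branch current I = V_A/R_b = 0.5262/1.03 = 0.5109 µA.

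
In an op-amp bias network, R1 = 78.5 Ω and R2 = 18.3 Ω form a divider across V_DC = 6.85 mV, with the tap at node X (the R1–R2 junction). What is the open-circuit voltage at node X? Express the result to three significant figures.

V_th is the unloaded tap voltage: V_DC · R2/(R1+R2) = 6.85 × 0.1890 = 1.295 mV.

V_th ≈ 1.29 mV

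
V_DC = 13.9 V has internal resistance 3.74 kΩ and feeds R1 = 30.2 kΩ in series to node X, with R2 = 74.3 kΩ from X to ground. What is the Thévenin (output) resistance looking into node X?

R1' = 3.74 + 30.2 = 33.94 kΩ (source resistance + R1).
Looking into X with the source shorted: R_th = R1'·R2/(R1'+R2) = 33.94 × 74.3/108.2 = 23.30 kΩ.

R_th ≈ 23.3 kΩ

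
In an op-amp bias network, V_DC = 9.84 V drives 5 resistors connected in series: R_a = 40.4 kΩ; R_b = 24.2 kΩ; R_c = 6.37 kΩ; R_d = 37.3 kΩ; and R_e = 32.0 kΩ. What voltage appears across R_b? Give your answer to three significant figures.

V ≈ 1.70 V

Series total: ΣR = 40.4 + 24.2 + 6.37 + 37.3 + 32.0 = 140.3 kΩ.
Voltage divider: V = V_DC · (24.20 / 140.3) = 9.84 × 0.1725 = 1.698 V.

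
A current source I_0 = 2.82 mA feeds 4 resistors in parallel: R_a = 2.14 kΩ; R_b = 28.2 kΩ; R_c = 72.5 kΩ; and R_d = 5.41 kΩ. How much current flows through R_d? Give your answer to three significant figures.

Total conductance ΣG = 1/2.14 + 1/28.2 + 1/72.5 + 1/5.41 = 0.7014 (units of 1/kΩ).
R_d takes the fraction G_k/ΣG = 0.1848/0.7014 = 0.2635, so I = 2.82 × 0.2635 = 0.7432 mA.

I ≈ 0.743 mA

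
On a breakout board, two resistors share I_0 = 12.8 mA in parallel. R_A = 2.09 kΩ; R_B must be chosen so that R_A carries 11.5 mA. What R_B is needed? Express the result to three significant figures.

R_B ≈ 18.5 kΩ

In a two-way split, I_A/I_0 = R_B/(R_A + R_B).
With f = 0.8984, R_B = R_A · f/(1−f) = 2.09 × 8.846 = 18.49 kΩ.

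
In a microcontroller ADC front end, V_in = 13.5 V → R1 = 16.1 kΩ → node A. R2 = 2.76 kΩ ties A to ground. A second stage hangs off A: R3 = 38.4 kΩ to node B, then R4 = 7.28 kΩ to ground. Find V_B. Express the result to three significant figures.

V_B ≈ 0.299 V

Looking into the second stage from A: R3 + R4 = 45.68 kΩ appears in parallel with R2.
R2 ‖ (R3+R4) = 2.603 kΩ.
So V_A = 13.5 × 0.1392 = 1.879 V.
Stage 2 is unloaded, so V_B = V_A · R4/(R3+R4) = 1.879 × 7.28/45.68 = 0.2994 V.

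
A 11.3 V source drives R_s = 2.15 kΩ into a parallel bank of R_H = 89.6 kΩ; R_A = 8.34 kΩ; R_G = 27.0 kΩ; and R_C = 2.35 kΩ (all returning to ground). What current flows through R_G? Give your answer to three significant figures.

Parallel bank: R_p = 1/(1/89.6 + 1/8.34 + 1/27.0 + 1/2.35) = 1.685 kΩ.
V_A by voltage divider: V_A = 11.3 × 1.685/(2.15 + 1.685) = 4.964 V.
Branch current I = V_A/R_G = 4.964/27.0 = 0.1839 mA.

I ≈ 0.184 mA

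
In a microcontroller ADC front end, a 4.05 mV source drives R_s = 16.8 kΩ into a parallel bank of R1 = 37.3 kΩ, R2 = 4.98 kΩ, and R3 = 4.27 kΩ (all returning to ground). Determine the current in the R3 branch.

Parallel bank: R_p = 1/(1/37.3 + 1/4.98 + 1/4.27) = 2.165 kΩ.
V_A = 4.05 × 2.165/18.97 = 0.4624 mV.
Branch current I = V_A/R3 = 0.4624/4.27 = 0.1083 µA.

I ≈ 0.108 µA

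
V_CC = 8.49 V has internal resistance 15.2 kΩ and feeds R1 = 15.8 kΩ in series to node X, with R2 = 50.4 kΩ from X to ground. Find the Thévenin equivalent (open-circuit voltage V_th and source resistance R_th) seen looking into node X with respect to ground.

R1' = 15.2 + 15.8 = 31.00 kΩ (source resistance + R1).
Open-circuit (no load on X): V_th = V_CC · R2/(R1' + R2) = 8.49 × 50.4/(31.00 + 50.4) = 5.257 V.
With V_CC suppressed (replaced by a short), R_th = R1' ‖ R2 = (31.00 × 50.4)/(31.00 + 50.4) = 19.19 kΩ.

V_th ≈ 5.26 V, R_th ≈ 19.2 kΩ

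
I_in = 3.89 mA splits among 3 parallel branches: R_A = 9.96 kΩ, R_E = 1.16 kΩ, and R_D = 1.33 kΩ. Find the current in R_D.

I ≈ 1.71 mA

Conductances: ΣG = 1/9.96 + 1/1.16 + 1/1.33 = 1.714 (1/kΩ).
By the current-divider rule, I = I_in · G_k/ΣG = 3.89 × 0.4386 = 1.706 mA.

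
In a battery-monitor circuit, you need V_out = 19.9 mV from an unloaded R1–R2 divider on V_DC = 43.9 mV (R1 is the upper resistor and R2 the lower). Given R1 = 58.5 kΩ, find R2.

V_out/V_DC = R2/(R1+R2) = 0.4533.
Rearranging, R2 = R1·k/(1−k) = 58.5 × 0.8292 = 48.51 kΩ.

R2 ≈ 48.5 kΩ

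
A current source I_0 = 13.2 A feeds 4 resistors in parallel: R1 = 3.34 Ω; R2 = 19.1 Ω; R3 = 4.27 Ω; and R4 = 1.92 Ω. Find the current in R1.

I ≈ 3.57 A

Conductances: ΣG = 1/3.34 + 1/19.1 + 1/4.27 + 1/1.92 = 1.107 (1/Ω).
R1 takes the fraction G_k/ΣG = 0.2994/1.107 = 0.2705, so I = 13.2 × 0.2705 = 3.571 A.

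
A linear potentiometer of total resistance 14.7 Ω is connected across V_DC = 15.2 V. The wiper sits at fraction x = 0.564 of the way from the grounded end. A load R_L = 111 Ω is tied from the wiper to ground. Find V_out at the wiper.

Split the track: R_lower = x·R_p = 8.291 Ω, R_upper = (1−x)·R_p = 6.409 Ω.
R_L loads the lower segment: effective lower R = 7.715 Ω.
V_out = 15.2 × 7.715/(6.409 + 7.715) = 8.302 V.

V_out ≈ 8.30 V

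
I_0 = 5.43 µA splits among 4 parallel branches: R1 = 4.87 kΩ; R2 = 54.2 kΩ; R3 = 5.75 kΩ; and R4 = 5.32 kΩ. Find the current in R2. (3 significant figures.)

Total conductance ΣG = 1/4.87 + 1/54.2 + 1/5.75 + 1/5.32 = 0.5857 (units of 1/kΩ).
By the current-divider rule, I = I_0 · G_k/ΣG = 5.43 × 0.03150 = 0.1711 µA.

I ≈ 0.171 µA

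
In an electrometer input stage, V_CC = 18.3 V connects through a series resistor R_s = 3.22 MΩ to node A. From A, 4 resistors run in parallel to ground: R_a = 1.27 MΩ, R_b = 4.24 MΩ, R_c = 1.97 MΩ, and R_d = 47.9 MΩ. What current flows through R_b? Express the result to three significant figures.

I ≈ 0.720 µA

Parallel bank: R_p = 1/(1/1.27 + 1/4.24 + 1/1.97 + 1/47.9) = 0.6444 MΩ.
Node voltage V_A = V_CC · R_p/(R_s + R_p) = 18.3 × 0.1668 = 3.052 V.
Branch current I = V_A/R_b = 3.052/4.24 = 0.7197 µA.
(Equivalently: I_total = 4.735 µA, then current-divider fraction G_k/ΣG = 0.1520.)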